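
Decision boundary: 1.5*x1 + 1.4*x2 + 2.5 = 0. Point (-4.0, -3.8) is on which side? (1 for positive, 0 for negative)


Compute 1.5 * -4.0 + 1.4 * -3.8 + 2.5
= -6.0 + -5.32 + 2.5
= -8.82
Since -8.82 < 0, the point is on the negative side.

0


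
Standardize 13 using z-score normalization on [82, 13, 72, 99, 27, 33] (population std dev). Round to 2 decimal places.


Mean = (82 + 13 + 72 + 99 + 27 + 33) / 6 = 54.3333
Variance = sum((x_i - mean)^2) / n = 997.2222
Std = sqrt(997.2222) = 31.5788
Z = (x - mean) / std
= (13 - 54.3333) / 31.5788
= -41.3333 / 31.5788
= -1.31

-1.31


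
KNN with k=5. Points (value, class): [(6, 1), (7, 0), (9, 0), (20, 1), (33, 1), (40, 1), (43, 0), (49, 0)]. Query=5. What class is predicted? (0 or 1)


Distances from query 5:
Point 6 (class 1): distance = 1
Point 7 (class 0): distance = 2
Point 9 (class 0): distance = 4
Point 20 (class 1): distance = 15
Point 33 (class 1): distance = 28
K=5 nearest neighbors: classes = [1, 0, 0, 1, 1]
Votes for class 1: 3 / 5
Majority vote => class 1

1


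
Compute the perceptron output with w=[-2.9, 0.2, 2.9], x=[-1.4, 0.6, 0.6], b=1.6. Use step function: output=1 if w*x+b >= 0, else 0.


z = w . x + b
= -2.9*-1.4 + 0.2*0.6 + 2.9*0.6 + 1.6
= 4.06 + 0.12 + 1.74 + 1.6
= 5.92 + 1.6
= 7.52
Since z = 7.52 >= 0, output = 1

1


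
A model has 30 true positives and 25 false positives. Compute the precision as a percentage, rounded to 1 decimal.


Precision = TP / (TP + FP) * 100
= 30 / (30 + 25)
= 30 / 55
= 0.5455
= 54.5%

54.5


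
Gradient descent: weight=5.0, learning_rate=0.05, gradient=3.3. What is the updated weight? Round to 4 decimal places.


w_new = w_old - lr * gradient
= 5.0 - 0.05 * 3.3
= 5.0 - (0.165)
= 4.8350

4.8350


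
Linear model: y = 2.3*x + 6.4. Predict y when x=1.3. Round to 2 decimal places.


y = 2.3 * 1.3 + (6.4)
= 2.99 + (6.4)
= 9.39

9.39


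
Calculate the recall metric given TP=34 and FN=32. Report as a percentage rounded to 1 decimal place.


Recall = TP / (TP + FN) * 100
= 34 / (34 + 32)
= 34 / 66
= 0.5152
= 51.5%

51.5


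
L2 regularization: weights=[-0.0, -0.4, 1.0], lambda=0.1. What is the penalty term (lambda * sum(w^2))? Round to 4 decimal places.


Squaring each weight:
(-0.0)^2 = 0.0
(-0.4)^2 = 0.16
1.0^2 = 1.0
Sum of squares = 1.16
Penalty = 0.1 * 1.16 = 0.1160

0.1160


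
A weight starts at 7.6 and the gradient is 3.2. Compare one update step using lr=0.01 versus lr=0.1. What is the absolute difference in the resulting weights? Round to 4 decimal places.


With lr=0.01: w_new = 7.6 - 0.01 * 3.2 = 7.568
With lr=0.1: w_new = 7.6 - 0.1 * 3.2 = 7.28
Absolute difference = |7.568 - 7.28|
= 0.2880

0.2880


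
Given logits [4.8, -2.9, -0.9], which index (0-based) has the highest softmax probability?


Softmax is a monotonic transformation, so it preserves the argmax.
We need to find the index of the maximum logit.
Index 0: 4.8
Index 1: -2.9
Index 2: -0.9
Maximum logit = 4.8 at index 0

0


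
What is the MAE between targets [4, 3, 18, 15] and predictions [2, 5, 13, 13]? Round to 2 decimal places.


Absolute errors: [2, 2, 5, 2]
Sum of absolute errors = 11
MAE = 11 / 4 = 2.75

2.75


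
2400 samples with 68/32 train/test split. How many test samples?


Train samples = 2400 * 68% = 1632
Test samples = 2400 - 1632
= 768

768


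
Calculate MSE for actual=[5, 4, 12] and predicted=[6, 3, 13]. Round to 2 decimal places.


Differences: [-1, 1, -1]
Squared errors: [1, 1, 1]
Sum of squared errors = 3
MSE = 3 / 3 = 1.00

1.00


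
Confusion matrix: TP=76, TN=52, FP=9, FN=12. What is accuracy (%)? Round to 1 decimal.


Accuracy = (TP + TN) / (TP + TN + FP + FN) * 100
= (76 + 52) / (76 + 52 + 9 + 12)
= 128 / 149
= 0.8591
= 85.9%

85.9


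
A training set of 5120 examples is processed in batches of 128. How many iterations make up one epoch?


Iterations per epoch = dataset_size / batch_size
= 5120 / 128
= 40

40


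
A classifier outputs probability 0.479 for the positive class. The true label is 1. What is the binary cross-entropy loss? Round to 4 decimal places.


For y=1: Loss = -log(p)
= -log(0.479)
= -(-0.7361)
= 0.7361

0.7361


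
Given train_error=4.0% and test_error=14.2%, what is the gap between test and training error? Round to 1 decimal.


Generalization gap = test_error - train_error
= 14.2 - 4.0
= 10.2%
A large gap suggests overfitting.

10.2


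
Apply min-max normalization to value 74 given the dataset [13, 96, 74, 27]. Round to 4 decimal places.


Min = 13, Max = 96
Range = 96 - 13 = 83
Scaled = (x - min) / (max - min)
= (74 - 13) / 83
= 61 / 83
= 0.7349

0.7349


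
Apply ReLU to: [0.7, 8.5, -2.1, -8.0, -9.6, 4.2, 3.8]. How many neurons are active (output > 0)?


ReLU(x) = max(0, x) for each element:
ReLU(0.7) = 0.7
ReLU(8.5) = 8.5
ReLU(-2.1) = 0
ReLU(-8.0) = 0
ReLU(-9.6) = 0
ReLU(4.2) = 4.2
ReLU(3.8) = 3.8
Active neurons (>0): 4

4


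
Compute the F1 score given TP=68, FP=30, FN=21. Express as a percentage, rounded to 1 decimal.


Precision = TP / (TP + FP) = 68 / 98 = 0.6939
Recall = TP / (TP + FN) = 68 / 89 = 0.764
F1 = 2 * P * R / (P + R)
= 2 * 0.6939 * 0.764 / (0.6939 + 0.764)
= 1.0603 / 1.4579
= 0.7273
As percentage: 72.7%

72.7


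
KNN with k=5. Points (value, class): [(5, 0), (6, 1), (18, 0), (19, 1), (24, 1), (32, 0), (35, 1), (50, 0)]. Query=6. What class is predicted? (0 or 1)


Distances from query 6:
Point 6 (class 1): distance = 0
Point 5 (class 0): distance = 1
Point 18 (class 0): distance = 12
Point 19 (class 1): distance = 13
Point 24 (class 1): distance = 18
K=5 nearest neighbors: classes = [1, 0, 0, 1, 1]
Votes for class 1: 3 / 5
Majority vote => class 1

1


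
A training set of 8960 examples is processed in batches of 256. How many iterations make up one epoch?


Iterations per epoch = dataset_size / batch_size
= 8960 / 256
= 35

35


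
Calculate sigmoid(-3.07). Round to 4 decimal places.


sigmoid(z) = 1 / (1 + exp(-z))
exp(-(-3.07)) = exp(3.07) = 21.5419
1 + 21.5419 = 22.5419
1 / 22.5419 = 0.0444

0.0444


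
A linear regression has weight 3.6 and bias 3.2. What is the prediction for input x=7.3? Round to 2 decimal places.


y = 3.6 * 7.3 + (3.2)
= 26.28 + (3.2)
= 29.48

29.48


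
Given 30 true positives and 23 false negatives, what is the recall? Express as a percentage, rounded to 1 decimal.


Recall = TP / (TP + FN) * 100
= 30 / (30 + 23)
= 30 / 53
= 0.566
= 56.6%

56.6


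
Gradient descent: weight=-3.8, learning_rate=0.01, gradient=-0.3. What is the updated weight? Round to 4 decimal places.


w_new = w_old - lr * gradient
= -3.8 - 0.01 * -0.3
= -3.8 - (-0.003)
= -3.7970

-3.7970


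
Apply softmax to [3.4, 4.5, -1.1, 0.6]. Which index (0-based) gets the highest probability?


Softmax is a monotonic transformation, so it preserves the argmax.
We need to find the index of the maximum logit.
Index 0: 3.4
Index 1: 4.5
Index 2: -1.1
Index 3: 0.6
Maximum logit = 4.5 at index 1

1


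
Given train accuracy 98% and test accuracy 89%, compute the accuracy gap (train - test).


Gap = train_accuracy - test_accuracy
= 98 - 89
= 9%
This moderate gap may indicate mild overfitting.

9


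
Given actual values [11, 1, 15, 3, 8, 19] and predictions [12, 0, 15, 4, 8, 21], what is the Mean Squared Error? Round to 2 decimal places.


Differences: [-1, 1, 0, -1, 0, -2]
Squared errors: [1, 1, 0, 1, 0, 4]
Sum of squared errors = 7
MSE = 7 / 6 = 1.17

1.17


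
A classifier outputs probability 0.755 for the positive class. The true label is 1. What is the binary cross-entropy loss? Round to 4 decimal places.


For y=1: Loss = -log(p)
= -log(0.755)
= -(-0.281)
= 0.2810

0.2810


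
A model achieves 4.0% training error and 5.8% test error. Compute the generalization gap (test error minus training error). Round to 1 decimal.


Generalization gap = test_error - train_error
= 5.8 - 4.0
= 1.8%
A small gap suggests good generalization.

1.8


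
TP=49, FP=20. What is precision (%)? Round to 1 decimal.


Precision = TP / (TP + FP) * 100
= 49 / (49 + 20)
= 49 / 69
= 0.7101
= 71.0%

71.0


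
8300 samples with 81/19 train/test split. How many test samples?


Train samples = 8300 * 81% = 6723
Test samples = 8300 - 6723
= 1577

1577


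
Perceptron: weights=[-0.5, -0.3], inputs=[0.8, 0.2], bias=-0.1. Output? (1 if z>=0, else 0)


z = w . x + b
= -0.5*0.8 + -0.3*0.2 + -0.1
= -0.4 + -0.06 + -0.1
= -0.46 + -0.1
= -0.56
Since z = -0.56 < 0, output = 0

0


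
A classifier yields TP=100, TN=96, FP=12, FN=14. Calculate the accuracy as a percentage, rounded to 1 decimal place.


Accuracy = (TP + TN) / (TP + TN + FP + FN) * 100
= (100 + 96) / (100 + 96 + 12 + 14)
= 196 / 222
= 0.8829
= 88.3%

88.3


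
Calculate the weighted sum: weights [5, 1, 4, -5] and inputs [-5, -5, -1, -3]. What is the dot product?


Element-wise products:
5 * -5 = -25
1 * -5 = -5
4 * -1 = -4
-5 * -3 = 15
Sum = -25 + -5 + -4 + 15
= -19

-19


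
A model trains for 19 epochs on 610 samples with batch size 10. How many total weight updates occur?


Iterations per epoch = 610 / 10 = 61
Total updates = iterations_per_epoch * epochs
= 61 * 19
= 1159

1159


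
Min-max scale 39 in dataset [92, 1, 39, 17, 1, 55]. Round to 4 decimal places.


Min = 1, Max = 92
Range = 92 - 1 = 91
Scaled = (x - min) / (max - min)
= (39 - 1) / 91
= 38 / 91
= 0.4176

0.4176


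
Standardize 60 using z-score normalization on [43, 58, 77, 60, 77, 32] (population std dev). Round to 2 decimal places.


Mean = (43 + 58 + 77 + 60 + 77 + 32) / 6 = 57.8333
Variance = sum((x_i - mean)^2) / n = 271.1389
Std = sqrt(271.1389) = 16.4663
Z = (x - mean) / std
= (60 - 57.8333) / 16.4663
= 2.1667 / 16.4663
= 0.13

0.13


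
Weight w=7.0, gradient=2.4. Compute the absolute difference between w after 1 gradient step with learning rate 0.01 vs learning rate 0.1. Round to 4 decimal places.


With lr=0.01: w_new = 7.0 - 0.01 * 2.4 = 6.976
With lr=0.1: w_new = 7.0 - 0.1 * 2.4 = 6.76
Absolute difference = |6.976 - 6.76|
= 0.2160

0.2160


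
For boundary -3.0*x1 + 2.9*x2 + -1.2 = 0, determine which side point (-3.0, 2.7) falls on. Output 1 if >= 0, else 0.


Compute -3.0 * -3.0 + 2.9 * 2.7 + -1.2
= 9.0 + 7.83 + -1.2
= 15.63
Since 15.63 >= 0, the point is on the positive side.

1


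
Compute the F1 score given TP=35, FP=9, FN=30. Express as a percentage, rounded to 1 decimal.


Precision = TP / (TP + FP) = 35 / 44 = 0.7955
Recall = TP / (TP + FN) = 35 / 65 = 0.5385
F1 = 2 * P * R / (P + R)
= 2 * 0.7955 * 0.5385 / (0.7955 + 0.5385)
= 0.8566 / 1.3339
= 0.6422
As percentage: 64.2%

64.2


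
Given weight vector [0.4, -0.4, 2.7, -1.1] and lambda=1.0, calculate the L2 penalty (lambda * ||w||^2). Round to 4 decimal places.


Squaring each weight:
0.4^2 = 0.16
(-0.4)^2 = 0.16
2.7^2 = 7.29
(-1.1)^2 = 1.21
Sum of squares = 8.82
Penalty = 1.0 * 8.82 = 8.8200

8.8200


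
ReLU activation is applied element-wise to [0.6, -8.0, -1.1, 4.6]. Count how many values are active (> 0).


ReLU(x) = max(0, x) for each element:
ReLU(0.6) = 0.6
ReLU(-8.0) = 0
ReLU(-1.1) = 0
ReLU(4.6) = 4.6
Active neurons (>0): 2

2


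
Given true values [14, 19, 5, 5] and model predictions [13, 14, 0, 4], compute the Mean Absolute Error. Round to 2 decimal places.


Absolute errors: [1, 5, 5, 1]
Sum of absolute errors = 12
MAE = 12 / 4 = 3.00

3.00


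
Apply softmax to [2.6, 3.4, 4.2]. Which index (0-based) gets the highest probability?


Softmax is a monotonic transformation, so it preserves the argmax.
We need to find the index of the maximum logit.
Index 0: 2.6
Index 1: 3.4
Index 2: 4.2
Maximum logit = 4.2 at index 2

2


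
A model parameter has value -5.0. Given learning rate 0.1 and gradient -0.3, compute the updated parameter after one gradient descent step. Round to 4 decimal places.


w_new = w_old - lr * gradient
= -5.0 - 0.1 * -0.3
= -5.0 - (-0.03)
= -4.9700

-4.9700


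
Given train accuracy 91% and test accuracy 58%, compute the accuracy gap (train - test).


Gap = train_accuracy - test_accuracy
= 91 - 58
= 33%
This large gap strongly indicates overfitting.

33


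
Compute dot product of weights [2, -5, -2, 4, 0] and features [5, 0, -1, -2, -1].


Element-wise products:
2 * 5 = 10
-5 * 0 = 0
-2 * -1 = 2
4 * -2 = -8
0 * -1 = 0
Sum = 10 + 0 + 2 + -8 + 0
= 4

4


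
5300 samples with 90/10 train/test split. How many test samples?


Train samples = 5300 * 90% = 4770
Test samples = 5300 - 4770
= 530

530


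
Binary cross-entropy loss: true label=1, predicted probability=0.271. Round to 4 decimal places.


For y=1: Loss = -log(p)
= -log(0.271)
= -(-1.3056)
= 1.3056

1.3056


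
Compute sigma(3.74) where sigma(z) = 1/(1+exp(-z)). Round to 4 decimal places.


sigmoid(z) = 1 / (1 + exp(-z))
exp(-(3.74)) = exp(-3.74) = 0.0238
1 + 0.0238 = 1.0238
1 / 1.0238 = 0.9768

0.9768


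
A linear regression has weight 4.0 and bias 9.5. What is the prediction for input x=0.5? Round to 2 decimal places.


y = 4.0 * 0.5 + (9.5)
= 2.0 + (9.5)
= 11.50

11.50


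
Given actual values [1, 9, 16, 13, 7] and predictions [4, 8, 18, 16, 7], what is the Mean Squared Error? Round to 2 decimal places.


Differences: [-3, 1, -2, -3, 0]
Squared errors: [9, 1, 4, 9, 0]
Sum of squared errors = 23
MSE = 23 / 5 = 4.60

4.60


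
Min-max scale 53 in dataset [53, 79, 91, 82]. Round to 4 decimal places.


Min = 53, Max = 91
Range = 91 - 53 = 38
Scaled = (x - min) / (max - min)
= (53 - 53) / 38
= 0 / 38
= 0.0000

0.0000


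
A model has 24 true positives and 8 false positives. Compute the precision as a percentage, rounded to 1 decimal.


Precision = TP / (TP + FP) * 100
= 24 / (24 + 8)
= 24 / 32
= 0.75
= 75.0%

75.0


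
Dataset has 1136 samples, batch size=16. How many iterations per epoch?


Iterations per epoch = dataset_size / batch_size
= 1136 / 16
= 71

71


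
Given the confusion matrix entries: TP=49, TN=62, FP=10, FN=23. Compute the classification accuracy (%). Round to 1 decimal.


Accuracy = (TP + TN) / (TP + TN + FP + FN) * 100
= (49 + 62) / (49 + 62 + 10 + 23)
= 111 / 144
= 0.7708
= 77.1%

77.1


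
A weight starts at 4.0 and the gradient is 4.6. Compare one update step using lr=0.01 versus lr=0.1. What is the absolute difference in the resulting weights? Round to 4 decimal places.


With lr=0.01: w_new = 4.0 - 0.01 * 4.6 = 3.954
With lr=0.1: w_new = 4.0 - 0.1 * 4.6 = 3.54
Absolute difference = |3.954 - 3.54|
= 0.4140

0.4140


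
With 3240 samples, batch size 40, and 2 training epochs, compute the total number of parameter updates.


Iterations per epoch = 3240 / 40 = 81
Total updates = iterations_per_epoch * epochs
= 81 * 2
= 162

162


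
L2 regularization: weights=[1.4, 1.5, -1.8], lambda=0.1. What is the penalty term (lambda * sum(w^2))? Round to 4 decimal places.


Squaring each weight:
1.4^2 = 1.96
1.5^2 = 2.25
(-1.8)^2 = 3.24
Sum of squares = 7.45
Penalty = 0.1 * 7.45 = 0.7450

0.7450


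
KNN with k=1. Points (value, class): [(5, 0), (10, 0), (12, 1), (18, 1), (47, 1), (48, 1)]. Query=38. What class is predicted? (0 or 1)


Distances from query 38:
Point 47 (class 1): distance = 9
K=1 nearest neighbors: classes = [1]
Votes for class 1: 1 / 1
Majority vote => class 1

1


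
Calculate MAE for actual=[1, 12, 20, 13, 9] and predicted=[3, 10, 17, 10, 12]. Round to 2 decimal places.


Absolute errors: [2, 2, 3, 3, 3]
Sum of absolute errors = 13
MAE = 13 / 5 = 2.60

2.60


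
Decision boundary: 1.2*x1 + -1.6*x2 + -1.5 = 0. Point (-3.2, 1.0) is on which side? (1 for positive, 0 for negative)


Compute 1.2 * -3.2 + -1.6 * 1.0 + -1.5
= -3.84 + -1.6 + -1.5
= -6.94
Since -6.94 < 0, the point is on the negative side.

0


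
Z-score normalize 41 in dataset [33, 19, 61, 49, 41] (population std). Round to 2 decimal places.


Mean = (33 + 19 + 61 + 49 + 41) / 5 = 40.6
Variance = sum((x_i - mean)^2) / n = 202.24
Std = sqrt(202.24) = 14.2211
Z = (x - mean) / std
= (41 - 40.6) / 14.2211
= 0.4 / 14.2211
= 0.03

0.03


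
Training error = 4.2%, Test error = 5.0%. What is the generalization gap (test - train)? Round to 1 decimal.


Generalization gap = test_error - train_error
= 5.0 - 4.2
= 0.8%
A small gap suggests good generalization.

0.8


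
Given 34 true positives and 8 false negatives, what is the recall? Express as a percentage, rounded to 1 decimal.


Recall = TP / (TP + FN) * 100
= 34 / (34 + 8)
= 34 / 42
= 0.8095
= 81.0%

81.0


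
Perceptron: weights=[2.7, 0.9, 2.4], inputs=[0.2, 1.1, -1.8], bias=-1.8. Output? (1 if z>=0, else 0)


z = w . x + b
= 2.7*0.2 + 0.9*1.1 + 2.4*-1.8 + -1.8
= 0.54 + 0.99 + -4.32 + -1.8
= -2.79 + -1.8
= -4.59
Since z = -4.59 < 0, output = 0

0


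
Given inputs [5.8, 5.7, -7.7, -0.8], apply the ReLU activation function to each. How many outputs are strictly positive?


ReLU(x) = max(0, x) for each element:
ReLU(5.8) = 5.8
ReLU(5.7) = 5.7
ReLU(-7.7) = 0
ReLU(-0.8) = 0
Active neurons (>0): 2

2


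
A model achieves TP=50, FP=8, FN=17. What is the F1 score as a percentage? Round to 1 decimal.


Precision = TP / (TP + FP) = 50 / 58 = 0.8621
Recall = TP / (TP + FN) = 50 / 67 = 0.7463
F1 = 2 * P * R / (P + R)
= 2 * 0.8621 * 0.7463 / (0.8621 + 0.7463)
= 1.2867 / 1.6083
= 0.8
As percentage: 80.0%

80.0


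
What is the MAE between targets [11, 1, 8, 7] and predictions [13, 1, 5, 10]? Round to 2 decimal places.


Absolute errors: [2, 0, 3, 3]
Sum of absolute errors = 8
MAE = 8 / 4 = 2.00

2.00


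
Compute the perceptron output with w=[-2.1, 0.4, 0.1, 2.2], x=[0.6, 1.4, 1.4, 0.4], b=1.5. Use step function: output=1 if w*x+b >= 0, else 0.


z = w . x + b
= -2.1*0.6 + 0.4*1.4 + 0.1*1.4 + 2.2*0.4 + 1.5
= -1.26 + 0.56 + 0.14 + 0.88 + 1.5
= 0.32 + 1.5
= 1.82
Since z = 1.82 >= 0, output = 1

1


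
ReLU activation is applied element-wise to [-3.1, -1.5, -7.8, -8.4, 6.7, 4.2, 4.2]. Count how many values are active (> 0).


ReLU(x) = max(0, x) for each element:
ReLU(-3.1) = 0
ReLU(-1.5) = 0
ReLU(-7.8) = 0
ReLU(-8.4) = 0
ReLU(6.7) = 6.7
ReLU(4.2) = 4.2
ReLU(4.2) = 4.2
Active neurons (>0): 3

3


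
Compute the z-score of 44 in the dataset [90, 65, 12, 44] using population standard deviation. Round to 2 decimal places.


Mean = (90 + 65 + 12 + 44) / 4 = 52.75
Variance = sum((x_i - mean)^2) / n = 818.6875
Std = sqrt(818.6875) = 28.6127
Z = (x - mean) / std
= (44 - 52.75) / 28.6127
= -8.75 / 28.6127
= -0.31

-0.31


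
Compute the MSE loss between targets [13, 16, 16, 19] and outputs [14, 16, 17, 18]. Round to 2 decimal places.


Differences: [-1, 0, -1, 1]
Squared errors: [1, 0, 1, 1]
Sum of squared errors = 3
MSE = 3 / 4 = 0.75

0.75


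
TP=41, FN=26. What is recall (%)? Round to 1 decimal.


Recall = TP / (TP + FN) * 100
= 41 / (41 + 26)
= 41 / 67
= 0.6119
= 61.2%

61.2


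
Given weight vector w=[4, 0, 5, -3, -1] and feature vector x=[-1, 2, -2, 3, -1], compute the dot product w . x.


Element-wise products:
4 * -1 = -4
0 * 2 = 0
5 * -2 = -10
-3 * 3 = -9
-1 * -1 = 1
Sum = -4 + 0 + -10 + -9 + 1
= -22

-22


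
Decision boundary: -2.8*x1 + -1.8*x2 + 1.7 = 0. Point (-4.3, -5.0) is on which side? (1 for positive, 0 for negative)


Compute -2.8 * -4.3 + -1.8 * -5.0 + 1.7
= 12.04 + 9.0 + 1.7
= 22.74
Since 22.74 >= 0, the point is on the positive side.

1


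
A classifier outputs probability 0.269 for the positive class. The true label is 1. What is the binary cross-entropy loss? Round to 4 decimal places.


For y=1: Loss = -log(p)
= -log(0.269)
= -(-1.313)
= 1.3130

1.3130


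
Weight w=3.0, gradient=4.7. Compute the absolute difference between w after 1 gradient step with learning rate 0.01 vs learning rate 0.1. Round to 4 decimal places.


With lr=0.01: w_new = 3.0 - 0.01 * 4.7 = 2.953
With lr=0.1: w_new = 3.0 - 0.1 * 4.7 = 2.53
Absolute difference = |2.953 - 2.53|
= 0.4230

0.4230


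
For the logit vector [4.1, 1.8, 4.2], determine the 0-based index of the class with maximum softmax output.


Softmax is a monotonic transformation, so it preserves the argmax.
We need to find the index of the maximum logit.
Index 0: 4.1
Index 1: 1.8
Index 2: 4.2
Maximum logit = 4.2 at index 2

2


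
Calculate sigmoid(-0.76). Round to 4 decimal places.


sigmoid(z) = 1 / (1 + exp(-z))
exp(-(-0.76)) = exp(0.76) = 2.1383
1 + 2.1383 = 3.1383
1 / 3.1383 = 0.3186

0.3186


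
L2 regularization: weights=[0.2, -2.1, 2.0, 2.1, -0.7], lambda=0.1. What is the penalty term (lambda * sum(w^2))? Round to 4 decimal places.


Squaring each weight:
0.2^2 = 0.04
(-2.1)^2 = 4.41
2.0^2 = 4.0
2.1^2 = 4.41
(-0.7)^2 = 0.49
Sum of squares = 13.35
Penalty = 0.1 * 13.35 = 1.3350

1.3350


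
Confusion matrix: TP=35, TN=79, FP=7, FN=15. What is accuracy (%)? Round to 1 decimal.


Accuracy = (TP + TN) / (TP + TN + FP + FN) * 100
= (35 + 79) / (35 + 79 + 7 + 15)
= 114 / 136
= 0.8382
= 83.8%

83.8


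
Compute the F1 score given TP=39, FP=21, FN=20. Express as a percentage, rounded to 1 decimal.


Precision = TP / (TP + FP) = 39 / 60 = 0.65
Recall = TP / (TP + FN) = 39 / 59 = 0.661
F1 = 2 * P * R / (P + R)
= 2 * 0.65 * 0.661 / (0.65 + 0.661)
= 0.8593 / 1.311
= 0.6555
As percentage: 65.5%

65.5


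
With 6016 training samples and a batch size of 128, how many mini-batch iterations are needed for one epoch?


Iterations per epoch = dataset_size / batch_size
= 6016 / 128
= 47

47


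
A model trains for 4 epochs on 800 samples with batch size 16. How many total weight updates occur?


Iterations per epoch = 800 / 16 = 50
Total updates = iterations_per_epoch * epochs
= 50 * 4
= 200

200


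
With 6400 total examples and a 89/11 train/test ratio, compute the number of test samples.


Train samples = 6400 * 89% = 5696
Test samples = 6400 - 5696
= 704

704


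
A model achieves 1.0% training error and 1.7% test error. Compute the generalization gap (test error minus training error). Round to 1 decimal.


Generalization gap = test_error - train_error
= 1.7 - 1.0
= 0.7%
A small gap suggests good generalization.

0.7


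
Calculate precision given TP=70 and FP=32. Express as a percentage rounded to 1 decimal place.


Precision = TP / (TP + FP) * 100
= 70 / (70 + 32)
= 70 / 102
= 0.6863
= 68.6%

68.6


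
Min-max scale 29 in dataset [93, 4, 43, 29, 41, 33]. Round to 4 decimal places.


Min = 4, Max = 93
Range = 93 - 4 = 89
Scaled = (x - min) / (max - min)
= (29 - 4) / 89
= 25 / 89
= 0.2809

0.2809


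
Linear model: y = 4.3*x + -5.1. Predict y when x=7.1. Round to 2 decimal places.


y = 4.3 * 7.1 + (-5.1)
= 30.53 + (-5.1)
= 25.43

25.43


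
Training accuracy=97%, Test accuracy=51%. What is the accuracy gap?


Gap = train_accuracy - test_accuracy
= 97 - 51
= 46%
This large gap strongly indicates overfitting.

46


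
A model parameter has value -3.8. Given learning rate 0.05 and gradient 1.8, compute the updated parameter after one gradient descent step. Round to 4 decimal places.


w_new = w_old - lr * gradient
= -3.8 - 0.05 * 1.8
= -3.8 - (0.09)
= -3.8900

-3.8900


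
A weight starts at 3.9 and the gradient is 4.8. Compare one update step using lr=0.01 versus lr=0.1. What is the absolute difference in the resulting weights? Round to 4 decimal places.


With lr=0.01: w_new = 3.9 - 0.01 * 4.8 = 3.852
With lr=0.1: w_new = 3.9 - 0.1 * 4.8 = 3.42
Absolute difference = |3.852 - 3.42|
= 0.4320

0.4320


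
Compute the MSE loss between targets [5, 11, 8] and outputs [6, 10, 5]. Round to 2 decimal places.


Differences: [-1, 1, 3]
Squared errors: [1, 1, 9]
Sum of squared errors = 11
MSE = 11 / 3 = 3.67

3.67


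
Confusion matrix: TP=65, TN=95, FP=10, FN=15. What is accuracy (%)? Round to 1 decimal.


Accuracy = (TP + TN) / (TP + TN + FP + FN) * 100
= (65 + 95) / (65 + 95 + 10 + 15)
= 160 / 185
= 0.8649
= 86.5%

86.5


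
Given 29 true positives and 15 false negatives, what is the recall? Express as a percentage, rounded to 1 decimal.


Recall = TP / (TP + FN) * 100
= 29 / (29 + 15)
= 29 / 44
= 0.6591
= 65.9%

65.9


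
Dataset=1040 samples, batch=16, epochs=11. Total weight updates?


Iterations per epoch = 1040 / 16 = 65
Total updates = iterations_per_epoch * epochs
= 65 * 11
= 715

715


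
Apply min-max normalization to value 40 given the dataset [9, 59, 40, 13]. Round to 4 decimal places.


Min = 9, Max = 59
Range = 59 - 9 = 50
Scaled = (x - min) / (max - min)
= (40 - 9) / 50
= 31 / 50
= 0.6200

0.6200


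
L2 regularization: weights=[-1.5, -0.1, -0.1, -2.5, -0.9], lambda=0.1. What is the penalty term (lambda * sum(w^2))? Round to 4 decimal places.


Squaring each weight:
(-1.5)^2 = 2.25
(-0.1)^2 = 0.01
(-0.1)^2 = 0.01
(-2.5)^2 = 6.25
(-0.9)^2 = 0.81
Sum of squares = 9.33
Penalty = 0.1 * 9.33 = 0.9330

0.9330


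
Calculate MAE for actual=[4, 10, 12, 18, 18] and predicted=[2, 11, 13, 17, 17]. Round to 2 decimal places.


Absolute errors: [2, 1, 1, 1, 1]
Sum of absolute errors = 6
MAE = 6 / 5 = 1.20

1.20


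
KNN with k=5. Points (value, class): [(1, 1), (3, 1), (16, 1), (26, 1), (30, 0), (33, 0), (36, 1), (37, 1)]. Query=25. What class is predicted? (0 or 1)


Distances from query 25:
Point 26 (class 1): distance = 1
Point 30 (class 0): distance = 5
Point 33 (class 0): distance = 8
Point 16 (class 1): distance = 9
Point 36 (class 1): distance = 11
K=5 nearest neighbors: classes = [1, 0, 0, 1, 1]
Votes for class 1: 3 / 5
Majority vote => class 1

1


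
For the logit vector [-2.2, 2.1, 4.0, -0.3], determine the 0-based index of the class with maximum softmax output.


Softmax is a monotonic transformation, so it preserves the argmax.
We need to find the index of the maximum logit.
Index 0: -2.2
Index 1: 2.1
Index 2: 4.0
Index 3: -0.3
Maximum logit = 4.0 at index 2

2


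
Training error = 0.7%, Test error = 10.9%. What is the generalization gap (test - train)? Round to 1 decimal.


Generalization gap = test_error - train_error
= 10.9 - 0.7
= 10.2%
A large gap suggests overfitting.

10.2


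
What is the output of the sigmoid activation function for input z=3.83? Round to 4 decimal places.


sigmoid(z) = 1 / (1 + exp(-z))
exp(-(3.83)) = exp(-3.83) = 0.0217
1 + 0.0217 = 1.0217
1 / 1.0217 = 0.9788

0.9788


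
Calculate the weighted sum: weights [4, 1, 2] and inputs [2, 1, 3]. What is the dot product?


Element-wise products:
4 * 2 = 8
1 * 1 = 1
2 * 3 = 6
Sum = 8 + 1 + 6
= 15

15


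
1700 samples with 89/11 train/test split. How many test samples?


Train samples = 1700 * 89% = 1513
Test samples = 1700 - 1513
= 187

187


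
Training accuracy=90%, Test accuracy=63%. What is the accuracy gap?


Gap = train_accuracy - test_accuracy
= 90 - 63
= 27%
This large gap strongly indicates overfitting.

27


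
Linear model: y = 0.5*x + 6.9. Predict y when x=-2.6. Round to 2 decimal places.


y = 0.5 * -2.6 + (6.9)
= -1.3 + (6.9)
= 5.60

5.60


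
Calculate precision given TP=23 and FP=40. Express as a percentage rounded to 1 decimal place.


Precision = TP / (TP + FP) * 100
= 23 / (23 + 40)
= 23 / 63
= 0.3651
= 36.5%

36.5


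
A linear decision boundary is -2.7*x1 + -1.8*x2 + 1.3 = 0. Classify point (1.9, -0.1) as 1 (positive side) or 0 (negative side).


Compute -2.7 * 1.9 + -1.8 * -0.1 + 1.3
= -5.13 + 0.18 + 1.3
= -3.65
Since -3.65 < 0, the point is on the negative side.

0


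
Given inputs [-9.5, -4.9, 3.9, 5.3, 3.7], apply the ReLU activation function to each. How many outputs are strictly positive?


ReLU(x) = max(0, x) for each element:
ReLU(-9.5) = 0
ReLU(-4.9) = 0
ReLU(3.9) = 3.9
ReLU(5.3) = 5.3
ReLU(3.7) = 3.7
Active neurons (>0): 3

3


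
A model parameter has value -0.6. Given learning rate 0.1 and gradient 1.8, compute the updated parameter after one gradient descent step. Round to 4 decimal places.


w_new = w_old - lr * gradient
= -0.6 - 0.1 * 1.8
= -0.6 - (0.18)
= -0.7800

-0.7800


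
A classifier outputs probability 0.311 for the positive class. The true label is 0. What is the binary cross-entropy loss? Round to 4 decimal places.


For y=0: Loss = -log(1-p)
= -log(1 - 0.311)
= -log(0.689)
= -(-0.3725)
= 0.3725

0.3725


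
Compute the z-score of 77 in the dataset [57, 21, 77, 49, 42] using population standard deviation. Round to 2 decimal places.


Mean = (57 + 21 + 77 + 49 + 42) / 5 = 49.2
Variance = sum((x_i - mean)^2) / n = 336.16
Std = sqrt(336.16) = 18.3347
Z = (x - mean) / std
= (77 - 49.2) / 18.3347
= 27.8 / 18.3347
= 1.52

1.52


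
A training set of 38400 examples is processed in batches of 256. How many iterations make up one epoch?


Iterations per epoch = dataset_size / batch_size
= 38400 / 256
= 150

150


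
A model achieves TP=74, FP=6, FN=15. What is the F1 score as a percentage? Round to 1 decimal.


Precision = TP / (TP + FP) = 74 / 80 = 0.925
Recall = TP / (TP + FN) = 74 / 89 = 0.8315
F1 = 2 * P * R / (P + R)
= 2 * 0.925 * 0.8315 / (0.925 + 0.8315)
= 1.5382 / 1.7565
= 0.8757
As percentage: 87.6%

87.6


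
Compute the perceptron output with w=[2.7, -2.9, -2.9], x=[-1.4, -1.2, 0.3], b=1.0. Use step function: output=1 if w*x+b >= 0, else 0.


z = w . x + b
= 2.7*-1.4 + -2.9*-1.2 + -2.9*0.3 + 1.0
= -3.78 + 3.48 + -0.87 + 1.0
= -1.17 + 1.0
= -0.17
Since z = -0.17 < 0, output = 0

0


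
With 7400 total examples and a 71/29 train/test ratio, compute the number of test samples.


Train samples = 7400 * 71% = 5254
Test samples = 7400 - 5254
= 2146

2146


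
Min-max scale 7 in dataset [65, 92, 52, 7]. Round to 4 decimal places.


Min = 7, Max = 92
Range = 92 - 7 = 85
Scaled = (x - min) / (max - min)
= (7 - 7) / 85
= 0 / 85
= 0.0000

0.0000


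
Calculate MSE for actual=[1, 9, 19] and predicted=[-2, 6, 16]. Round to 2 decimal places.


Differences: [3, 3, 3]
Squared errors: [9, 9, 9]
Sum of squared errors = 27
MSE = 27 / 3 = 9.00

9.00


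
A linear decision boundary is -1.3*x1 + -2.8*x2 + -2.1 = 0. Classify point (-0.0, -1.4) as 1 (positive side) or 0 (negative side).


Compute -1.3 * -0.0 + -2.8 * -1.4 + -2.1
= 0.0 + 3.92 + -2.1
= 1.82
Since 1.82 >= 0, the point is on the positive side.

1


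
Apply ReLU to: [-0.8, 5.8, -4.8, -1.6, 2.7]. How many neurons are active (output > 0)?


ReLU(x) = max(0, x) for each element:
ReLU(-0.8) = 0
ReLU(5.8) = 5.8
ReLU(-4.8) = 0
ReLU(-1.6) = 0
ReLU(2.7) = 2.7
Active neurons (>0): 2

2


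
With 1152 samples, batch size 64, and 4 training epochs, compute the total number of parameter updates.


Iterations per epoch = 1152 / 64 = 18
Total updates = iterations_per_epoch * epochs
= 18 * 4
= 72

72


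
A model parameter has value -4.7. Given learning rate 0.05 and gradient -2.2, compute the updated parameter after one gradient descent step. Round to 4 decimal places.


w_new = w_old - lr * gradient
= -4.7 - 0.05 * -2.2
= -4.7 - (-0.11)
= -4.5900

-4.5900


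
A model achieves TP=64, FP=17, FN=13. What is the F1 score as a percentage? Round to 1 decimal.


Precision = TP / (TP + FP) = 64 / 81 = 0.7901
Recall = TP / (TP + FN) = 64 / 77 = 0.8312
F1 = 2 * P * R / (P + R)
= 2 * 0.7901 * 0.8312 / (0.7901 + 0.8312)
= 1.3135 / 1.6213
= 0.8101
As percentage: 81.0%

81.0


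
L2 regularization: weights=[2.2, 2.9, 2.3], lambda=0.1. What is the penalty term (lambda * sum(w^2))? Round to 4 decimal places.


Squaring each weight:
2.2^2 = 4.84
2.9^2 = 8.41
2.3^2 = 5.29
Sum of squares = 18.54
Penalty = 0.1 * 18.54 = 1.8540

1.8540


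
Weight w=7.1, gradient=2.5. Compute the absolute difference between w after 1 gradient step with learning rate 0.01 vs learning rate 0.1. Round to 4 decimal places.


With lr=0.01: w_new = 7.1 - 0.01 * 2.5 = 7.075
With lr=0.1: w_new = 7.1 - 0.1 * 2.5 = 6.85
Absolute difference = |7.075 - 6.85|
= 0.2250

0.2250


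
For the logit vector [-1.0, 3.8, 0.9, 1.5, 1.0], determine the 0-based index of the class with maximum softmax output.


Softmax is a monotonic transformation, so it preserves the argmax.
We need to find the index of the maximum logit.
Index 0: -1.0
Index 1: 3.8
Index 2: 0.9
Index 3: 1.5
Index 4: 1.0
Maximum logit = 3.8 at index 1

1


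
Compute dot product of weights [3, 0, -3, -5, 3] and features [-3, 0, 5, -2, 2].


Element-wise products:
3 * -3 = -9
0 * 0 = 0
-3 * 5 = -15
-5 * -2 = 10
3 * 2 = 6
Sum = -9 + 0 + -15 + 10 + 6
= -8

-8


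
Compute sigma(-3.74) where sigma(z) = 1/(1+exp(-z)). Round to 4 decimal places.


sigmoid(z) = 1 / (1 + exp(-z))
exp(-(-3.74)) = exp(3.74) = 42.098
1 + 42.098 = 43.098
1 / 43.098 = 0.0232

0.0232


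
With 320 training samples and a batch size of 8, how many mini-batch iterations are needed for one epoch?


Iterations per epoch = dataset_size / batch_size
= 320 / 8
= 40

40


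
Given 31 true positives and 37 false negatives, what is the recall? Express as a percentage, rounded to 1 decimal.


Recall = TP / (TP + FN) * 100
= 31 / (31 + 37)
= 31 / 68
= 0.4559
= 45.6%

45.6


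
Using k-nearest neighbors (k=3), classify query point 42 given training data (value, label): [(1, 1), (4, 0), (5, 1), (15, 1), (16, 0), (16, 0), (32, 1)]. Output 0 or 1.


Distances from query 42:
Point 32 (class 1): distance = 10
Point 16 (class 0): distance = 26
Point 16 (class 0): distance = 26
K=3 nearest neighbors: classes = [1, 0, 0]
Votes for class 1: 1 / 3
Majority vote => class 0

0


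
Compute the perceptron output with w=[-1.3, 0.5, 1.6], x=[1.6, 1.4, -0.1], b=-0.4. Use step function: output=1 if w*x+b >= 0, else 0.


z = w . x + b
= -1.3*1.6 + 0.5*1.4 + 1.6*-0.1 + -0.4
= -2.08 + 0.7 + -0.16 + -0.4
= -1.54 + -0.4
= -1.94
Since z = -1.94 < 0, output = 0

0


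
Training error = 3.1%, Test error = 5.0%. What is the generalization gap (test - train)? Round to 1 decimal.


Generalization gap = test_error - train_error
= 5.0 - 3.1
= 1.9%
A small gap suggests good generalization.

1.9


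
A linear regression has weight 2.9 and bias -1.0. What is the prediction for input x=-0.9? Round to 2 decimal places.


y = 2.9 * -0.9 + (-1.0)
= -2.61 + (-1.0)
= -3.61

-3.61


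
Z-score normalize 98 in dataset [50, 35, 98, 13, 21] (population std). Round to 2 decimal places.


Mean = (50 + 35 + 98 + 13 + 21) / 5 = 43.4
Variance = sum((x_i - mean)^2) / n = 904.24
Std = sqrt(904.24) = 30.0706
Z = (x - mean) / std
= (98 - 43.4) / 30.0706
= 54.6 / 30.0706
= 1.82

1.82


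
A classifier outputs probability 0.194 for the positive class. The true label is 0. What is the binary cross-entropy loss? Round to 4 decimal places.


For y=0: Loss = -log(1-p)
= -log(1 - 0.194)
= -log(0.806)
= -(-0.2157)
= 0.2157

0.2157


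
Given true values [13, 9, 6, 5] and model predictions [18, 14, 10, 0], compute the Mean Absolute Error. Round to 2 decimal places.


Absolute errors: [5, 5, 4, 5]
Sum of absolute errors = 19
MAE = 19 / 4 = 4.75

4.75


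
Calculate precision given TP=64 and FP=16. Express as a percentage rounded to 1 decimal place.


Precision = TP / (TP + FP) * 100
= 64 / (64 + 16)
= 64 / 80
= 0.8
= 80.0%

80.0


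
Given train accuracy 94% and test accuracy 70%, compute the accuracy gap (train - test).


Gap = train_accuracy - test_accuracy
= 94 - 70
= 24%
This large gap strongly indicates overfitting.

24


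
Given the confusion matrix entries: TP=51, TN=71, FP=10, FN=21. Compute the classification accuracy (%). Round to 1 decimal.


Accuracy = (TP + TN) / (TP + TN + FP + FN) * 100
= (51 + 71) / (51 + 71 + 10 + 21)
= 122 / 153
= 0.7974
= 79.7%

79.7


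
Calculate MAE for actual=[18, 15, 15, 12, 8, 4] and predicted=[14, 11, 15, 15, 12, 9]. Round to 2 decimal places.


Absolute errors: [4, 4, 0, 3, 4, 5]
Sum of absolute errors = 20
MAE = 20 / 6 = 3.33

3.33


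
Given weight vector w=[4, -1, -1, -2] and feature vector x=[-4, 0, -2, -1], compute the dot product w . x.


Element-wise products:
4 * -4 = -16
-1 * 0 = 0
-1 * -2 = 2
-2 * -1 = 2
Sum = -16 + 0 + 2 + 2
= -12

-12


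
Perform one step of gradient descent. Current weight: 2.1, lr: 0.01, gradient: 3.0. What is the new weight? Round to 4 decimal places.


w_new = w_old - lr * gradient
= 2.1 - 0.01 * 3.0
= 2.1 - (0.03)
= 2.0700

2.0700


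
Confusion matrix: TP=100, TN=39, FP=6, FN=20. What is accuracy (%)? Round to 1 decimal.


Accuracy = (TP + TN) / (TP + TN + FP + FN) * 100
= (100 + 39) / (100 + 39 + 6 + 20)
= 139 / 165
= 0.8424
= 84.2%

84.2


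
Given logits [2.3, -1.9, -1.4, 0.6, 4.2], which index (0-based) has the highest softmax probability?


Softmax is a monotonic transformation, so it preserves the argmax.
We need to find the index of the maximum logit.
Index 0: 2.3
Index 1: -1.9
Index 2: -1.4
Index 3: 0.6
Index 4: 4.2
Maximum logit = 4.2 at index 4

4


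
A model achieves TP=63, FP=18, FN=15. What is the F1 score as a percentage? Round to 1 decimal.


Precision = TP / (TP + FP) = 63 / 81 = 0.7778
Recall = TP / (TP + FN) = 63 / 78 = 0.8077
F1 = 2 * P * R / (P + R)
= 2 * 0.7778 * 0.8077 / (0.7778 + 0.8077)
= 1.2564 / 1.5855
= 0.7925
As percentage: 79.2%

79.2


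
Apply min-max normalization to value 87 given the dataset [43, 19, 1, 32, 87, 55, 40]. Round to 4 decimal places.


Min = 1, Max = 87
Range = 87 - 1 = 86
Scaled = (x - min) / (max - min)
= (87 - 1) / 86
= 86 / 86
= 1.0000

1.0000


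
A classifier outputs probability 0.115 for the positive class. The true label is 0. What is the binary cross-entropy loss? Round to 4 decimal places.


For y=0: Loss = -log(1-p)
= -log(1 - 0.115)
= -log(0.885)
= -(-0.1222)
= 0.1222

0.1222


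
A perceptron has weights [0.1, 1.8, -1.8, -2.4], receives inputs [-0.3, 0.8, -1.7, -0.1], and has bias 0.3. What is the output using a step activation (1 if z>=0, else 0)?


z = w . x + b
= 0.1*-0.3 + 1.8*0.8 + -1.8*-1.7 + -2.4*-0.1 + 0.3
= -0.03 + 1.44 + 3.06 + 0.24 + 0.3
= 4.71 + 0.3
= 5.01
Since z = 5.01 >= 0, output = 1

1


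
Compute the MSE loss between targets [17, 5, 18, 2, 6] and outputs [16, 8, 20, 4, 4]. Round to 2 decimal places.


Differences: [1, -3, -2, -2, 2]
Squared errors: [1, 9, 4, 4, 4]
Sum of squared errors = 22
MSE = 22 / 5 = 4.40

4.40


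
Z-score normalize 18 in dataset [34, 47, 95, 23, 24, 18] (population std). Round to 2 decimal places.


Mean = (34 + 47 + 95 + 23 + 24 + 18) / 6 = 40.1667
Variance = sum((x_i - mean)^2) / n = 689.8056
Std = sqrt(689.8056) = 26.2641
Z = (x - mean) / std
= (18 - 40.1667) / 26.2641
= -22.1667 / 26.2641
= -0.84

-0.84


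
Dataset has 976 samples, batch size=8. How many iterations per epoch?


Iterations per epoch = dataset_size / batch_size
= 976 / 8
= 122

122


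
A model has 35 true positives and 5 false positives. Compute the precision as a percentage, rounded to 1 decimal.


Precision = TP / (TP + FP) * 100
= 35 / (35 + 5)
= 35 / 40
= 0.875
= 87.5%

87.5


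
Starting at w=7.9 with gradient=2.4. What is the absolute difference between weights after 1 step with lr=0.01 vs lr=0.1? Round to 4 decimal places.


With lr=0.01: w_new = 7.9 - 0.01 * 2.4 = 7.876
With lr=0.1: w_new = 7.9 - 0.1 * 2.4 = 7.66
Absolute difference = |7.876 - 7.66|
= 0.2160

0.2160


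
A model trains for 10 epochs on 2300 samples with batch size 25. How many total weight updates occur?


Iterations per epoch = 2300 / 25 = 92
Total updates = iterations_per_epoch * epochs
= 92 * 10
= 920

920


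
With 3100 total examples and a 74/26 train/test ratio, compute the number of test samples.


Train samples = 3100 * 74% = 2294
Test samples = 3100 - 2294
= 806

806


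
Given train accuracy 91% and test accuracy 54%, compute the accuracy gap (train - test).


Gap = train_accuracy - test_accuracy
= 91 - 54
= 37%
This large gap strongly indicates overfitting.

37


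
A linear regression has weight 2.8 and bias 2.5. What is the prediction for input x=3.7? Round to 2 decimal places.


y = 2.8 * 3.7 + (2.5)
= 10.36 + (2.5)
= 12.86

12.86
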